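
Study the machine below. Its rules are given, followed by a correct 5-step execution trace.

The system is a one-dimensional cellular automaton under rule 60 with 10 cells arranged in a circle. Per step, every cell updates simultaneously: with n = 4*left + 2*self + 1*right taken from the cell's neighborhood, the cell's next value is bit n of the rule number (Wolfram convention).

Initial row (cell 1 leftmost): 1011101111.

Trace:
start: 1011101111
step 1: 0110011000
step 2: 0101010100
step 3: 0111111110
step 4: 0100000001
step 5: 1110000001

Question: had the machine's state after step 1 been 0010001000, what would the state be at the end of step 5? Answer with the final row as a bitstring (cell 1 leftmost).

state after step 1 := 0010001000
step 2: 0011001100
step 3: 0010101010
step 4: 0011111111
step 5: 1010000000

1010000000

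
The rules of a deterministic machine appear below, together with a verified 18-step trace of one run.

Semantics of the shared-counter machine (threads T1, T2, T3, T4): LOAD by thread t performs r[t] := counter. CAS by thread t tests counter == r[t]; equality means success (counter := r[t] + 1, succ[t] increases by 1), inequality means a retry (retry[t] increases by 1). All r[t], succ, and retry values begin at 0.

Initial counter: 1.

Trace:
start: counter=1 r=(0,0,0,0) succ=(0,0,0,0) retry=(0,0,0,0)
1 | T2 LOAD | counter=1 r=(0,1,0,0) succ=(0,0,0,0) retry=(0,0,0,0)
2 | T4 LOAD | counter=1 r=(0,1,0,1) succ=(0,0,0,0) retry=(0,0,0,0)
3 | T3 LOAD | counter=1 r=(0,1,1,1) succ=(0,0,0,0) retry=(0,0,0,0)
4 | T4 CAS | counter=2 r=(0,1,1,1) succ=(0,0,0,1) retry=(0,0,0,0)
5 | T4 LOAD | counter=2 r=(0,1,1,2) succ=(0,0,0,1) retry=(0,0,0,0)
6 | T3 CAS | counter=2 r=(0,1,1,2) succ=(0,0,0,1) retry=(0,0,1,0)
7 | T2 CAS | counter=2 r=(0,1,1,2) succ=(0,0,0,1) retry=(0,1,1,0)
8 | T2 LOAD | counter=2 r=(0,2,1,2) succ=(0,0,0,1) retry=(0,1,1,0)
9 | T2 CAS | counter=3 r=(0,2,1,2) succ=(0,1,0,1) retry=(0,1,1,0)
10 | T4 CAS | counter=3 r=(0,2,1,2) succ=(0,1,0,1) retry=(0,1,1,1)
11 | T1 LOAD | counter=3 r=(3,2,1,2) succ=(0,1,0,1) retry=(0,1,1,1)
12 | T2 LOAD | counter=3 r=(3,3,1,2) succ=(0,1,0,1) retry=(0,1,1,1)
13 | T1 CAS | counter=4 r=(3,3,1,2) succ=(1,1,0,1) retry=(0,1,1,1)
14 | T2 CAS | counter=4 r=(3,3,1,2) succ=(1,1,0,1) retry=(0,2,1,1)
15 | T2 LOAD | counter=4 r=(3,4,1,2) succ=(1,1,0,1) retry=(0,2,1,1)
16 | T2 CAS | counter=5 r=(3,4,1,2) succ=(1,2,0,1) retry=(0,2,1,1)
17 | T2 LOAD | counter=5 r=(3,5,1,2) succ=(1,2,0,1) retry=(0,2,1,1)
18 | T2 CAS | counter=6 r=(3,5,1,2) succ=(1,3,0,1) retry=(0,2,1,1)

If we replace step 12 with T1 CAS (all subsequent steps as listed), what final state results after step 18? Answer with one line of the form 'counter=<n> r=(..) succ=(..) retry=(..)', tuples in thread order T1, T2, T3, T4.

counter=6 r=(3,5,1,2) succ=(1,3,0,1) retry=(1,2,1,1)

(re-executing from step 12 with the substitution; state before step 12: counter=3 r=(3,2,1,2) succ=(0,1,0,1) retry=(0,1,1,1))
12 | T1 CAS | counter=4 r=(3,2,1,2) succ=(1,1,0,1) retry=(0,1,1,1)
13 | T1 CAS | counter=4 r=(3,2,1,2) succ=(1,1,0,1) retry=(1,1,1,1)
14 | T2 CAS | counter=4 r=(3,2,1,2) succ=(1,1,0,1) retry=(1,2,1,1)
15 | T2 LOAD | counter=4 r=(3,4,1,2) succ=(1,1,0,1) retry=(1,2,1,1)
16 | T2 CAS | counter=5 r=(3,4,1,2) succ=(1,2,0,1) retry=(1,2,1,1)
17 | T2 LOAD | counter=5 r=(3,5,1,2) succ=(1,2,0,1) retry=(1,2,1,1)
18 | T2 CAS | counter=6 r=(3,5,1,2) succ=(1,3,0,1) retry=(1,2,1,1)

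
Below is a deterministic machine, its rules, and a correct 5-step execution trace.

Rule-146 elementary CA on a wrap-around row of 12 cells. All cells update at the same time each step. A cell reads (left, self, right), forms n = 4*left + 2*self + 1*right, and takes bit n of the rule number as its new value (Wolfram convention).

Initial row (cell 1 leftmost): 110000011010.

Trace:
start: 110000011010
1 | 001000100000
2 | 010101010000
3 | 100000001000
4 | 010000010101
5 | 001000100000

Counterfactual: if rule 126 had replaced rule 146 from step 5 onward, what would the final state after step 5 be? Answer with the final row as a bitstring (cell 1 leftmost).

111000111111

(re-executing step 5 under rule 126; state before step 5: 010000010101)
5 | 111000111111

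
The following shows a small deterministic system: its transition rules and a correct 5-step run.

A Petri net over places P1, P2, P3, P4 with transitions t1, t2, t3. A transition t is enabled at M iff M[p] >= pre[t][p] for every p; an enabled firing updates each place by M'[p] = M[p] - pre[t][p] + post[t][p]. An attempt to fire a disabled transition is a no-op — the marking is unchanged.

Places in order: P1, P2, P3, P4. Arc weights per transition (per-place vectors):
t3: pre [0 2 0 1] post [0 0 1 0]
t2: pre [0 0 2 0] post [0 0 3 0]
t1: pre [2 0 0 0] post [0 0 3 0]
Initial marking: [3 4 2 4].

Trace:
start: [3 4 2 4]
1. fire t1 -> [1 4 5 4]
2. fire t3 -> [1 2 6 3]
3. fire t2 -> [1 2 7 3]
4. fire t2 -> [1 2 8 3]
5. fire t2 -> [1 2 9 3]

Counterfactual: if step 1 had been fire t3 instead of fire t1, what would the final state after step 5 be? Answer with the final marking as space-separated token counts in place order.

(re-executing from step 1 with the substitution; state before step 1: [3 4 2 4])
1. fire t3 -> [3 2 3 3]
2. fire t3 -> [3 0 4 2]
3. fire t2 -> [3 0 5 2]
4. fire t2 -> [3 0 6 2]
5. fire t2 -> [3 0 7 2]

3 0 7 2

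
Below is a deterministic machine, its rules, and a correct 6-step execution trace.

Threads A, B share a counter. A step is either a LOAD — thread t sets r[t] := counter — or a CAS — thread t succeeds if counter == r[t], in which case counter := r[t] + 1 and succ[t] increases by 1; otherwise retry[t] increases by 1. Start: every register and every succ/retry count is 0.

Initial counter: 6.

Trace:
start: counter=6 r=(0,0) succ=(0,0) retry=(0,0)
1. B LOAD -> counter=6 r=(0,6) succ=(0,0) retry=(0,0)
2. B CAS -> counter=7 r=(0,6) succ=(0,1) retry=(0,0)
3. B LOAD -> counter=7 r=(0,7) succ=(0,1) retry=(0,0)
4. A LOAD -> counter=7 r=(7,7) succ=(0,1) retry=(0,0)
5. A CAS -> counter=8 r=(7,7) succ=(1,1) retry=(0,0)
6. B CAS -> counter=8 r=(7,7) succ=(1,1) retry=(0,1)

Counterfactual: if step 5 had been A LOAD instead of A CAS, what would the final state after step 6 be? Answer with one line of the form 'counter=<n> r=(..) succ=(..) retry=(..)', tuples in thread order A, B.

(re-executing from step 5 with the substitution; state before step 5: counter=7 r=(7,7) succ=(0,1) retry=(0,0))
5. A LOAD -> counter=7 r=(7,7) succ=(0,1) retry=(0,0)
6. B CAS -> counter=8 r=(7,7) succ=(0,2) retry=(0,0)

counter=8 r=(7,7) succ=(0,2) retry=(0,0)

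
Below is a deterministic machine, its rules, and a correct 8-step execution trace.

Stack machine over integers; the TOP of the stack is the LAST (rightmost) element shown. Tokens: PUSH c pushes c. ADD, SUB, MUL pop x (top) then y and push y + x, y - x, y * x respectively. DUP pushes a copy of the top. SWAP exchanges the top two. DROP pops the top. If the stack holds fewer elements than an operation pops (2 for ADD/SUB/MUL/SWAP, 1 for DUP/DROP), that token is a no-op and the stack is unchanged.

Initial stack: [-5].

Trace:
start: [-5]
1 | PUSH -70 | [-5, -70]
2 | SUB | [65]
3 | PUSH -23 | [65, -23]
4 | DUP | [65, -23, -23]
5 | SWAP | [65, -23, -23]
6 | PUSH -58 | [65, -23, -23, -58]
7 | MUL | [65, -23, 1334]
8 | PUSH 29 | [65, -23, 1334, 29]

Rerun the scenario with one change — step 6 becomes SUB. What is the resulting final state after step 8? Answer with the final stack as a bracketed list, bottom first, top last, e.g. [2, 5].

[0, 29]

(re-executing from step 6 with the substitution; state before step 6: [65, -23, -23])
6 | SUB | [65, 0]
7 | MUL | [0]
8 | PUSH 29 | [0, 29]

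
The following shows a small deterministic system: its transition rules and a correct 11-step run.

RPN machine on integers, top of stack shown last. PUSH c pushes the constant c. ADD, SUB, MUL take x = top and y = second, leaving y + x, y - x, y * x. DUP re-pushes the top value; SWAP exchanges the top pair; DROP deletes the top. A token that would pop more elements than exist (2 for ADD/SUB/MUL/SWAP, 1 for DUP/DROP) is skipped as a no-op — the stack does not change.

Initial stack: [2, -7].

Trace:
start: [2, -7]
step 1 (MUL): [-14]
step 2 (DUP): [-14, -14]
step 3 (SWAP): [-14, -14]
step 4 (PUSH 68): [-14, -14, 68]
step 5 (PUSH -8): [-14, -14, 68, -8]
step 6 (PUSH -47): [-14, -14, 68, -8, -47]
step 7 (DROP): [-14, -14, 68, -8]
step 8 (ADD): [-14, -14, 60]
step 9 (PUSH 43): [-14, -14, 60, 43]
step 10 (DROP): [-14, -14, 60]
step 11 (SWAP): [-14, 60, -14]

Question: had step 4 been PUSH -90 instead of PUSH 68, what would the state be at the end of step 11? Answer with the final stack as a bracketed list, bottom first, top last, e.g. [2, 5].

[-14, -98, -14]

(re-executing from step 4 with the substitution; state before step 4: [-14, -14])
step 4 (PUSH -90): [-14, -14, -90]
step 5 (PUSH -8): [-14, -14, -90, -8]
step 6 (PUSH -47): [-14, -14, -90, -8, -47]
step 7 (DROP): [-14, -14, -90, -8]
step 8 (ADD): [-14, -14, -98]
step 9 (PUSH 43): [-14, -14, -98, 43]
step 10 (DROP): [-14, -14, -98]
step 11 (SWAP): [-14, -98, -14]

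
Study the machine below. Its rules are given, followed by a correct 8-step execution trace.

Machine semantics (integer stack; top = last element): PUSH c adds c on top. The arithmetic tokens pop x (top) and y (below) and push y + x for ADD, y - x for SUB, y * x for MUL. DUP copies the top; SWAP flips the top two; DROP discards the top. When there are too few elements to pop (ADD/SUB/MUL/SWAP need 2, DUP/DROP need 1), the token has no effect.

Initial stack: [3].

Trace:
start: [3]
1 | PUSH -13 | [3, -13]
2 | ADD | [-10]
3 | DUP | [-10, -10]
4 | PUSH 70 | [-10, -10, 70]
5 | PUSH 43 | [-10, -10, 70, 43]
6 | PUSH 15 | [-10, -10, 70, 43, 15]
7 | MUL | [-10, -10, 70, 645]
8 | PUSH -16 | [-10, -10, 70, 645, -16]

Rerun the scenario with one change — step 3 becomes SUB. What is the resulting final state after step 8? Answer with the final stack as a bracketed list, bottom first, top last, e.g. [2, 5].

[-10, 70, 645, -16]

(re-executing from step 3 with the substitution; state before step 3: [-10])
3 | SUB | [-10]
4 | PUSH 70 | [-10, 70]
5 | PUSH 43 | [-10, 70, 43]
6 | PUSH 15 | [-10, 70, 43, 15]
7 | MUL | [-10, 70, 645]
8 | PUSH -16 | [-10, 70, 645, -16]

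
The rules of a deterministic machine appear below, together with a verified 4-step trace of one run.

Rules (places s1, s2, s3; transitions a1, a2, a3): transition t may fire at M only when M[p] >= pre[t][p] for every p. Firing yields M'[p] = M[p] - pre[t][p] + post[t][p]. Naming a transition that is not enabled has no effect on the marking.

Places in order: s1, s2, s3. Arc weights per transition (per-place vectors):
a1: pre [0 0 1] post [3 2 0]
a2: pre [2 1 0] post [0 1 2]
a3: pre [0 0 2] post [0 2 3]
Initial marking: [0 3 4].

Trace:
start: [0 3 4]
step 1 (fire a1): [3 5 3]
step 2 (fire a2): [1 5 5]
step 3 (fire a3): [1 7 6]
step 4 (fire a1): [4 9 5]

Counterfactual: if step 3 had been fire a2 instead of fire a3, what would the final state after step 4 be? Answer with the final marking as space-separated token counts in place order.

(re-executing from step 3 with the substitution; state before step 3: [1 5 5])
step 3 (fire a2): [1 5 5]
step 4 (fire a1): [4 7 4]

4 7 4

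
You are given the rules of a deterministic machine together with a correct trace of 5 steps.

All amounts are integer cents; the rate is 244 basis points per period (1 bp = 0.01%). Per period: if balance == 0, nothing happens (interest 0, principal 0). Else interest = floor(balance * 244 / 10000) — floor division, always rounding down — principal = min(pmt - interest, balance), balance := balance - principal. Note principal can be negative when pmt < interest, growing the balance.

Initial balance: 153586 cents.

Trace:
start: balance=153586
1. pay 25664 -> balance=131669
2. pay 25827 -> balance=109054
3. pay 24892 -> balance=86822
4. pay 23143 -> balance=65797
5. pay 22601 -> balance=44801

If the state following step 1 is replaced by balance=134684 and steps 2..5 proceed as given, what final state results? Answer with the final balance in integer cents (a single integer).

48122

state after step 1 := balance=134684
2. pay 25827 -> balance=112143
3. pay 24892 -> balance=89987
4. pay 23143 -> balance=69039
5. pay 22601 -> balance=48122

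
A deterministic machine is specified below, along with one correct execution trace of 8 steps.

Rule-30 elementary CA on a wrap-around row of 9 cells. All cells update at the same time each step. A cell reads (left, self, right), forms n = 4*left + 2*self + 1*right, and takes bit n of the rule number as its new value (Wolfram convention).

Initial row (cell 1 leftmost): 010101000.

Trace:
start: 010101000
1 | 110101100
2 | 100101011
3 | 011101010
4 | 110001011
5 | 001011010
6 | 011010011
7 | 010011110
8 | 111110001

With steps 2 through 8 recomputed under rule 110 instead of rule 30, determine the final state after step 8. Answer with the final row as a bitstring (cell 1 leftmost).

(re-executing steps 2..8 under rule 110; state before step 2: 110101100)
2 | 111111101
3 | 000000111
4 | 000001101
5 | 000011111
6 | 000110001
7 | 001110011
8 | 011010111

011010111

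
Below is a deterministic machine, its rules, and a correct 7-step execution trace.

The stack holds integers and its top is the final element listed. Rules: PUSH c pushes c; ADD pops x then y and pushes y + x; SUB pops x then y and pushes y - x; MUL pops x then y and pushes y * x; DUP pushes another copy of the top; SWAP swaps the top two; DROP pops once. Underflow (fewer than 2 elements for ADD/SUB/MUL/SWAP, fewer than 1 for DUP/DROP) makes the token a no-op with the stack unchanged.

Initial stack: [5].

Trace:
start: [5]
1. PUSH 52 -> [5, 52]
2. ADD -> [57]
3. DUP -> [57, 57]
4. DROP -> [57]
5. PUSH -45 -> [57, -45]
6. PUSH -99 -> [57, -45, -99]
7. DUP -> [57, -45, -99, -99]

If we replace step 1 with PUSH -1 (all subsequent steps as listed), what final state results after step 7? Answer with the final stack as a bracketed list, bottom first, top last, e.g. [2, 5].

(re-executing from step 1 with the substitution; state before step 1: [5])
1. PUSH -1 -> [5, -1]
2. ADD -> [4]
3. DUP -> [4, 4]
4. DROP -> [4]
5. PUSH -45 -> [4, -45]
6. PUSH -99 -> [4, -45, -99]
7. DUP -> [4, -45, -99, -99]

[4, -45, -99, -99]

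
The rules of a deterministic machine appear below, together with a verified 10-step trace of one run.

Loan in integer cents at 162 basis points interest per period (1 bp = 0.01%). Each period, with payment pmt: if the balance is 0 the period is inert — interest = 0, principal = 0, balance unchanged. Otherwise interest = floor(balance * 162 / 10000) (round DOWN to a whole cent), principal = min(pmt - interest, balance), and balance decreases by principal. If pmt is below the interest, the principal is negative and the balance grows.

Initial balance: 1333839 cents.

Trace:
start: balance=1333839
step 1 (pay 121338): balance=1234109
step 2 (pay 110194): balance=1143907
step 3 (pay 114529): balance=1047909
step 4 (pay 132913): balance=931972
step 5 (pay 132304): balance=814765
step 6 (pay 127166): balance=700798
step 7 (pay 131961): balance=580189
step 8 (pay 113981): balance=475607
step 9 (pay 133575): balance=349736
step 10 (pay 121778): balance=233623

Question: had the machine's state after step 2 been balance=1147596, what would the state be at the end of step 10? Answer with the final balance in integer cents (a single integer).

state after step 2 := balance=1147596
step 3 (pay 114529): balance=1051658
step 4 (pay 132913): balance=935781
step 5 (pay 132304): balance=818636
step 6 (pay 127166): balance=704731
step 7 (pay 131961): balance=584186
step 8 (pay 113981): balance=479668
step 9 (pay 133575): balance=353863
step 10 (pay 121778): balance=237817

237817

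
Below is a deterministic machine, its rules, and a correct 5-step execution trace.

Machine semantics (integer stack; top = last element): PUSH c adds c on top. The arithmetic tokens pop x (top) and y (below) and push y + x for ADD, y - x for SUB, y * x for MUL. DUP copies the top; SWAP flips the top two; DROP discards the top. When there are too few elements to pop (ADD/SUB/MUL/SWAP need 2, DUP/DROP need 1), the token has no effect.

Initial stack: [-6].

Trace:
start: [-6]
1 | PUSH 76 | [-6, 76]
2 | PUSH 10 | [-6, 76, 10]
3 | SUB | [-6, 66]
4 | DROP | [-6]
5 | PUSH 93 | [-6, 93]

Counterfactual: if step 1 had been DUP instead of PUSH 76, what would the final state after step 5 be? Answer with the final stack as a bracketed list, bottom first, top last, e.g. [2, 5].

(re-executing from step 1 with the substitution; state before step 1: [-6])
1 | DUP | [-6, -6]
2 | PUSH 10 | [-6, -6, 10]
3 | SUB | [-6, -16]
4 | DROP | [-6]
5 | PUSH 93 | [-6, 93]

[-6, 93]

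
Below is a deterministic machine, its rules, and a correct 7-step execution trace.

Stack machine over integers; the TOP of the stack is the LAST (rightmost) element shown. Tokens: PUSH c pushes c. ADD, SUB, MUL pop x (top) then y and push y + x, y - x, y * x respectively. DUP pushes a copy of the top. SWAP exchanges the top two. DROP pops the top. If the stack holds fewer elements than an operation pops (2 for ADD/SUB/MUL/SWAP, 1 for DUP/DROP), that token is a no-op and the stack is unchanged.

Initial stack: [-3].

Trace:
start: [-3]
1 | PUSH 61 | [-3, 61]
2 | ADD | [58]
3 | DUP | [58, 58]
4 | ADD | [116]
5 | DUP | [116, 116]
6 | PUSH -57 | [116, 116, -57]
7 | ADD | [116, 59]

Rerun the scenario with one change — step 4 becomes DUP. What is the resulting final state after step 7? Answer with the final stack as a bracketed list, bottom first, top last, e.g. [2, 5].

(re-executing from step 4 with the substitution; state before step 4: [58, 58])
4 | DUP | [58, 58, 58]
5 | DUP | [58, 58, 58, 58]
6 | PUSH -57 | [58, 58, 58, 58, -57]
7 | ADD | [58, 58, 58, 1]

[58, 58, 58, 1]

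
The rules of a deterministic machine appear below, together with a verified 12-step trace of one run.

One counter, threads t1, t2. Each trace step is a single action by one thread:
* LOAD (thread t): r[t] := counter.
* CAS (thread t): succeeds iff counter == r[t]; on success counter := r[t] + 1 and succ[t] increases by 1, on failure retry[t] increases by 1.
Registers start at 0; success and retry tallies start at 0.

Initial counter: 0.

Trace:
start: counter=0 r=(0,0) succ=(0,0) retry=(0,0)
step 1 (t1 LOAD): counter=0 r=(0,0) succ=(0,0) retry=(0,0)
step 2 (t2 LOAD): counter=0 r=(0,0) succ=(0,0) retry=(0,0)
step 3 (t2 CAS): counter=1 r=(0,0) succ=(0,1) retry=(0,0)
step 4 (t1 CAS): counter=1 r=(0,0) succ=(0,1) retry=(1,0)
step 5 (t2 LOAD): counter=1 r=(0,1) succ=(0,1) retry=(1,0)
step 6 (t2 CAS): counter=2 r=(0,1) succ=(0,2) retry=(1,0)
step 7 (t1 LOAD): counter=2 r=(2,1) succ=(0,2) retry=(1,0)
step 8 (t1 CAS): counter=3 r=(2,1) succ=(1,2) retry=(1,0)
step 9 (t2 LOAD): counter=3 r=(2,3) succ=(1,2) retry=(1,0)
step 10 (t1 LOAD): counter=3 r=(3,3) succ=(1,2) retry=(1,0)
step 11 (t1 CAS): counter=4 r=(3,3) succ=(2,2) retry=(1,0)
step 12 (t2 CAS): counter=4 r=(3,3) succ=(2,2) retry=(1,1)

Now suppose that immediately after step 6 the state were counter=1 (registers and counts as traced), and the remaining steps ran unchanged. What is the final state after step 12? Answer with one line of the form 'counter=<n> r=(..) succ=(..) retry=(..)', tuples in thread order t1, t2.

counter=3 r=(2,2) succ=(2,2) retry=(1,1)

state after step 6 := counter=1 r=(0,1) succ=(0,2) retry=(1,0)
step 7 (t1 LOAD): counter=1 r=(1,1) succ=(0,2) retry=(1,0)
step 8 (t1 CAS): counter=2 r=(1,1) succ=(1,2) retry=(1,0)
step 9 (t2 LOAD): counter=2 r=(1,2) succ=(1,2) retry=(1,0)
step 10 (t1 LOAD): counter=2 r=(2,2) succ=(1,2) retry=(1,0)
step 11 (t1 CAS): counter=3 r=(2,2) succ=(2,2) retry=(1,0)
step 12 (t2 CAS): counter=3 r=(2,2) succ=(2,2) retry=(1,1)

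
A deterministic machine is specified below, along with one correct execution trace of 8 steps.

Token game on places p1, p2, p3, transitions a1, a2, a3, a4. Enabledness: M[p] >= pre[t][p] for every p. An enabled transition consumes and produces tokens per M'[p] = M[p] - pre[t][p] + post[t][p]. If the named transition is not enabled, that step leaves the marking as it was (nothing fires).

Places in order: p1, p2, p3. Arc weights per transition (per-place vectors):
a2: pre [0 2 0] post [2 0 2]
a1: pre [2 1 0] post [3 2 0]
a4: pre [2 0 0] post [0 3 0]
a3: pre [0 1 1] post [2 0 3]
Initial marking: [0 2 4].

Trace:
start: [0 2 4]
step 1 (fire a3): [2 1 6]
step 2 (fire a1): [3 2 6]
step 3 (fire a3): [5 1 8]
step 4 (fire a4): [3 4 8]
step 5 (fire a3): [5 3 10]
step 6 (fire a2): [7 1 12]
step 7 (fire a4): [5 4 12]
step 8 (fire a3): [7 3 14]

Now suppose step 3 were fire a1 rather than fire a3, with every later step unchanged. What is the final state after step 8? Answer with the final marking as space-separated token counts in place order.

(re-executing from step 3 with the substitution; state before step 3: [3 2 6])
step 3 (fire a1): [4 3 6]
step 4 (fire a4): [2 6 6]
step 5 (fire a3): [4 5 8]
step 6 (fire a2): [6 3 10]
step 7 (fire a4): [4 6 10]
step 8 (fire a3): [6 5 12]

6 5 12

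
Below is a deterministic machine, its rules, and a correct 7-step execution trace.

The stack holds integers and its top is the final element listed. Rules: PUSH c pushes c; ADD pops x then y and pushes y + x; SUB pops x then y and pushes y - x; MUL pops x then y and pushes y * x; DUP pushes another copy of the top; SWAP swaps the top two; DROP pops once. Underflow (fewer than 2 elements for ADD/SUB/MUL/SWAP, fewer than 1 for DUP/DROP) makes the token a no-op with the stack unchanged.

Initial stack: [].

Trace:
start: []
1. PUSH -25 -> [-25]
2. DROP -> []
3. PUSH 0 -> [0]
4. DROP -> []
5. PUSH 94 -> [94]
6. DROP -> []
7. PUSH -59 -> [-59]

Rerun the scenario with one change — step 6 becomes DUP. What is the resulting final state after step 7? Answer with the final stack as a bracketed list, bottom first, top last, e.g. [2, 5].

(re-executing from step 6 with the substitution; state before step 6: [94])
6. DUP -> [94, 94]
7. PUSH -59 -> [94, 94, -59]

[94, 94, -59]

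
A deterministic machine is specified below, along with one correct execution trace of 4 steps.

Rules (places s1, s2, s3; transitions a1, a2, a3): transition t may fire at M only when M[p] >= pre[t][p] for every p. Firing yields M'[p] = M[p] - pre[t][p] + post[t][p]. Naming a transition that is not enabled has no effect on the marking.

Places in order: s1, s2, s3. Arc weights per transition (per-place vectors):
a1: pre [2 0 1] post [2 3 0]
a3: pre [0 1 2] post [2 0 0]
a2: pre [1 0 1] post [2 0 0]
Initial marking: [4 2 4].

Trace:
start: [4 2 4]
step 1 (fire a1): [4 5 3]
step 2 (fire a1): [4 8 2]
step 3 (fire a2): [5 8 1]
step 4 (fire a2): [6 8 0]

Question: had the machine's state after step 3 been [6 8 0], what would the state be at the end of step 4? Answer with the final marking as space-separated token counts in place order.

6 8 0

state after step 3 := [6 8 0]
step 4 (fire a2): [6 8 0]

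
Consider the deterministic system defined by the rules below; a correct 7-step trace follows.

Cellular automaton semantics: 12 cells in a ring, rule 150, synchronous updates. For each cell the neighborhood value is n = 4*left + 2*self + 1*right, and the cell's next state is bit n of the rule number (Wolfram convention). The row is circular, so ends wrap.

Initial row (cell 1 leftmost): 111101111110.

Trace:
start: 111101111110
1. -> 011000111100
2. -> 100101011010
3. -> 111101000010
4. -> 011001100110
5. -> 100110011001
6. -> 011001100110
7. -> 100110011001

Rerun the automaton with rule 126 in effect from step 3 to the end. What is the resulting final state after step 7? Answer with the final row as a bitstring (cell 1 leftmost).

000000000000

(re-executing steps 3..7 under rule 126; state before step 3: 100101011010)
3. -> 111111111111
4. -> 000000000000
5. -> 000000000000
6. -> 000000000000
7. -> 000000000000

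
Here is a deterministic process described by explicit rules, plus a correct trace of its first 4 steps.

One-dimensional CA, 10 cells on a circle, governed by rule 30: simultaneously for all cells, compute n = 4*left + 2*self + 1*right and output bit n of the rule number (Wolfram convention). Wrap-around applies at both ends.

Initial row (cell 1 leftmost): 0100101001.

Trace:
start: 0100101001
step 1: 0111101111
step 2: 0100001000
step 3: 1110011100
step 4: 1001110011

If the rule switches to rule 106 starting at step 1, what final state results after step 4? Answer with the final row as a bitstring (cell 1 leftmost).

(re-executing steps 1..4 under rule 106; state before step 1: 0100101001)
step 1: 1001010010
step 2: 0010100101
step 3: 0101001010
step 4: 1010010100

1010010100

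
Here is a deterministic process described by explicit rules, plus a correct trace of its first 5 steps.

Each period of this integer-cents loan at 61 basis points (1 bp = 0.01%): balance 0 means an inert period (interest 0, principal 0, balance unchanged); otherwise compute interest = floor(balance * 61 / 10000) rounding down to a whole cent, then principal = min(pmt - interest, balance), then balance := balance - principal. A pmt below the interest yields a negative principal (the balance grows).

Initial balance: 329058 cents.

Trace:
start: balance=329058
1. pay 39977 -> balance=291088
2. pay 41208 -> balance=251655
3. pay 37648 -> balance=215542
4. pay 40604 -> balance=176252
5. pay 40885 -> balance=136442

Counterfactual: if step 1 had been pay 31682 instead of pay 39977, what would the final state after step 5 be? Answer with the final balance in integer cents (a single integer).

144942

(re-executing from step 1 with the substitution; state before step 1: balance=329058)
1. pay 31682 -> balance=299383
2. pay 41208 -> balance=260001
3. pay 37648 -> balance=223939
4. pay 40604 -> balance=184701
5. pay 40885 -> balance=144942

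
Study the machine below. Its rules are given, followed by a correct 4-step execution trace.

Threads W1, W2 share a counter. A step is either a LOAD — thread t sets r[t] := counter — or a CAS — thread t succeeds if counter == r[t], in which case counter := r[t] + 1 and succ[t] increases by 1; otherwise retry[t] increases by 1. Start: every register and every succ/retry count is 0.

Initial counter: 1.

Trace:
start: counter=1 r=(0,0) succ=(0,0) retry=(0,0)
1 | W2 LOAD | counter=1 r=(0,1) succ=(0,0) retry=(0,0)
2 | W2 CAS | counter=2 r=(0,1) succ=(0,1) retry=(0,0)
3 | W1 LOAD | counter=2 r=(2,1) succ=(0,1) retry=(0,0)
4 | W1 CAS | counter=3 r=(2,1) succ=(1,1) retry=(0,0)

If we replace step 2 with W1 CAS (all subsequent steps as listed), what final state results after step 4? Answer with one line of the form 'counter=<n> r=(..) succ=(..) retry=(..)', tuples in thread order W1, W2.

(re-executing from step 2 with the substitution; state before step 2: counter=1 r=(0,1) succ=(0,0) retry=(0,0))
2 | W1 CAS | counter=1 r=(0,1) succ=(0,0) retry=(1,0)
3 | W1 LOAD | counter=1 r=(1,1) succ=(0,0) retry=(1,0)
4 | W1 CAS | counter=2 r=(1,1) succ=(1,0) retry=(1,0)

counter=2 r=(1,1) succ=(1,0) retry=(1,0)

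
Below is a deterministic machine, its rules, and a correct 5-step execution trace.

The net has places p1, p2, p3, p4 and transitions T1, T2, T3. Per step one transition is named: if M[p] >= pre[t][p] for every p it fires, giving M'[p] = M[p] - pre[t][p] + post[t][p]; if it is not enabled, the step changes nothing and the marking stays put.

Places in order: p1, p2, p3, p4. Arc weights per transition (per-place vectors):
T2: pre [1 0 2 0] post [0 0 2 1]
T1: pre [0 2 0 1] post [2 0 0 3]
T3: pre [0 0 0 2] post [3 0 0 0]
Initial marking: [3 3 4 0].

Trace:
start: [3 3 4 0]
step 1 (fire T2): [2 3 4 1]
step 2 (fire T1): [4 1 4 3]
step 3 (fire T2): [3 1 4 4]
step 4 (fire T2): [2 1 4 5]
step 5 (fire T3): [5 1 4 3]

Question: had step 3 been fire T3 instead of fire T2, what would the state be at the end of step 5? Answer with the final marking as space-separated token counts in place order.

(re-executing from step 3 with the substitution; state before step 3: [4 1 4 3])
step 3 (fire T3): [7 1 4 1]
step 4 (fire T2): [6 1 4 2]
step 5 (fire T3): [9 1 4 0]

9 1 4 0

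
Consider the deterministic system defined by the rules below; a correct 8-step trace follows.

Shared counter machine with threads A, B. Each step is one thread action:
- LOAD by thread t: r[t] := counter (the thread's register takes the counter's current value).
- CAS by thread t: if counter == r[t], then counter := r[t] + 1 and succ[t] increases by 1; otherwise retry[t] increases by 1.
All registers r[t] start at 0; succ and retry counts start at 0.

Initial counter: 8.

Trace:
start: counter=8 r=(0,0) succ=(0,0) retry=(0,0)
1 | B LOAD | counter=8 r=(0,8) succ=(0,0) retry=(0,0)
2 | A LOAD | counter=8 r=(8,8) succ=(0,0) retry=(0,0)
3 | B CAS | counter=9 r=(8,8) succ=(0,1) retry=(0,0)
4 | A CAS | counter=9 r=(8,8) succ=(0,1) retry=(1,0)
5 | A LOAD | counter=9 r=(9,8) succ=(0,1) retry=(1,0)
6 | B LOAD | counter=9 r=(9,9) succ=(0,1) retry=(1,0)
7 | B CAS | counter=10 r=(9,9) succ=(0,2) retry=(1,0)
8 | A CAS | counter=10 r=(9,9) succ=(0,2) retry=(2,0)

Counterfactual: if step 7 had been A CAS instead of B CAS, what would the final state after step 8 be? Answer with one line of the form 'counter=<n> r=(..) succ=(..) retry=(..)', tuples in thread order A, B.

(re-executing from step 7 with the substitution; state before step 7: counter=9 r=(9,9) succ=(0,1) retry=(1,0))
7 | A CAS | counter=10 r=(9,9) succ=(1,1) retry=(1,0)
8 | A CAS | counter=10 r=(9,9) succ=(1,1) retry=(2,0)

counter=10 r=(9,9) succ=(1,1) retry=(2,0)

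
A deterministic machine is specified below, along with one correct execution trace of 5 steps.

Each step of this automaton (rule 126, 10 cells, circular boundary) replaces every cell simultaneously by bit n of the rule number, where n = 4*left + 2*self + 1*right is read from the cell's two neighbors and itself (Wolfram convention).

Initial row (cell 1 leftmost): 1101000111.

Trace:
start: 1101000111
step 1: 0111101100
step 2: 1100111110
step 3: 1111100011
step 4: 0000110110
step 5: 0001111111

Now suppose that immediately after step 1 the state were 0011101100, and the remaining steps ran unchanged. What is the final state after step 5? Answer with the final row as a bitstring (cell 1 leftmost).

0001111111

state after step 1 := 0011101100
step 2: 0110111110
step 3: 1111100011
step 4: 0000110110
step 5: 0001111111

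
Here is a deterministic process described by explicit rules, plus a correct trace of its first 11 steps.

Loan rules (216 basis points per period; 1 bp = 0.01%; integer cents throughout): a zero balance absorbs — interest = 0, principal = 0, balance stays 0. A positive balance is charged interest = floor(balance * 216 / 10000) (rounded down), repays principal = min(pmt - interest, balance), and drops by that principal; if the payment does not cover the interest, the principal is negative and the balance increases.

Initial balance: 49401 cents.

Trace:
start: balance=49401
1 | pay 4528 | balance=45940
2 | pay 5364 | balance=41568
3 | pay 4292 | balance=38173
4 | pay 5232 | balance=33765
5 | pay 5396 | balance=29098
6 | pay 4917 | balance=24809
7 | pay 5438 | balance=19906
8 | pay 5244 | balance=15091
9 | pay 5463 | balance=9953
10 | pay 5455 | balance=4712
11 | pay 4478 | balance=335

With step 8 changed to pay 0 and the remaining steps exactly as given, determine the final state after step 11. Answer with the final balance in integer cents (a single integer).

5928

(re-executing from step 8 with the substitution; state before step 8: balance=19906)
8 | pay 0 | balance=20335
9 | pay 5463 | balance=15311
10 | pay 5455 | balance=10186
11 | pay 4478 | balance=5928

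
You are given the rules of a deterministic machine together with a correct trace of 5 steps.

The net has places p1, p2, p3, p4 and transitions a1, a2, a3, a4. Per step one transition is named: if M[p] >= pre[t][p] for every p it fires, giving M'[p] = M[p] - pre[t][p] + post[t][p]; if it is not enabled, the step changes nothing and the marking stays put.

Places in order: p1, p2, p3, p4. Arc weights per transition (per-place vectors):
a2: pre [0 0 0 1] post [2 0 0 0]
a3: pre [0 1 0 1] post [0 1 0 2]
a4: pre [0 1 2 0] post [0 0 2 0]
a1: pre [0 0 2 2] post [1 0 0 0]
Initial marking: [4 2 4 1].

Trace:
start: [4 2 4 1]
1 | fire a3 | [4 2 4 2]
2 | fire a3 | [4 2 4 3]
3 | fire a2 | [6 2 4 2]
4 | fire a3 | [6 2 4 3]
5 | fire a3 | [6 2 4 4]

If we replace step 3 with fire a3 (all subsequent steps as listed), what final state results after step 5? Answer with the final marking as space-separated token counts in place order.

4 2 4 6

(re-executing from step 3 with the substitution; state before step 3: [4 2 4 3])
3 | fire a3 | [4 2 4 4]
4 | fire a3 | [4 2 4 5]
5 | fire a3 | [4 2 4 6]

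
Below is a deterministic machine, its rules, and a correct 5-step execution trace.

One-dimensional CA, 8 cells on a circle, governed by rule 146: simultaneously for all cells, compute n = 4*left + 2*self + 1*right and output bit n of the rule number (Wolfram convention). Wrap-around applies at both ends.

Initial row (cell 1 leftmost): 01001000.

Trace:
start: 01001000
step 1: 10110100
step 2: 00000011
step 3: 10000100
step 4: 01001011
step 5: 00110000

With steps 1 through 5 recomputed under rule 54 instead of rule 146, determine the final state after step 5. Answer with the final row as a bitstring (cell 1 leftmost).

00110000

(re-executing steps 1..5 under rule 54; state before step 1: 01001000)
step 1: 11111100
step 2: 00000011
step 3: 10000100
step 4: 11001111
step 5: 00110000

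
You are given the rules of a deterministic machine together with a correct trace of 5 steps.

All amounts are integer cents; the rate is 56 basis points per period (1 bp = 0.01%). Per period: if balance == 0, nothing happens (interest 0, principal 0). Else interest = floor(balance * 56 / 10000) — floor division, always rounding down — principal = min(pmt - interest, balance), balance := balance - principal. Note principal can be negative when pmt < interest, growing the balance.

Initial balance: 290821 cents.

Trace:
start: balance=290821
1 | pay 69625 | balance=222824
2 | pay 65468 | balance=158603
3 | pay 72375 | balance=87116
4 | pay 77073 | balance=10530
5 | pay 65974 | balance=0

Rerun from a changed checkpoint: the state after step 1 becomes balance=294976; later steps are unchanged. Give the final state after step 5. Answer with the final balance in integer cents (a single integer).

state after step 1 := balance=294976
2 | pay 65468 | balance=231159
3 | pay 72375 | balance=160078
4 | pay 77073 | balance=83901
5 | pay 65974 | balance=18396

18396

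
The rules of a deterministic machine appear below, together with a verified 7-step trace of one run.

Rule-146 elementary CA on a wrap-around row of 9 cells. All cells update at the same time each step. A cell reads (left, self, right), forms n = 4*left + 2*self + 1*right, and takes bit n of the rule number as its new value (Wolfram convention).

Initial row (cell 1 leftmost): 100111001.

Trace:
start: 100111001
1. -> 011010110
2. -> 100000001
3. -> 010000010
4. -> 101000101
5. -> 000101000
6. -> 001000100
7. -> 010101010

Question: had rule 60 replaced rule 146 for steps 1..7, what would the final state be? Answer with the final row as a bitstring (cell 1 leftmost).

(re-executing steps 1..7 under rule 60; state before step 1: 100111001)
1. -> 010100101
2. -> 111110111
3. -> 000001100
4. -> 000001010
5. -> 000001111
6. -> 100001000
7. -> 110001100

110001100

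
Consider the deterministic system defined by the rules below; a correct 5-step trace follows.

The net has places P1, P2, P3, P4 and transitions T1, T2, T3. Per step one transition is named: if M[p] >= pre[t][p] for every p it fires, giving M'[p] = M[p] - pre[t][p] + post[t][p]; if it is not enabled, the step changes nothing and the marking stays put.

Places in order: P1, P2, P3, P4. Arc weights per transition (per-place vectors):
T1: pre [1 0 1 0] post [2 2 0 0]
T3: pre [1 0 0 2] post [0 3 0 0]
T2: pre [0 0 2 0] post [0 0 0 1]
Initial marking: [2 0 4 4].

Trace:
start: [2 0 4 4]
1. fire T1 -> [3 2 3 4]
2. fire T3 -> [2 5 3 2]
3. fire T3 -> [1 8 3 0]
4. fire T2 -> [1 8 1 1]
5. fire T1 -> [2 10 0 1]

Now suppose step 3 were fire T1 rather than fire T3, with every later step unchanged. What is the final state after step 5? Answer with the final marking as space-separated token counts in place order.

3 7 0 3

(re-executing from step 3 with the substitution; state before step 3: [2 5 3 2])
3. fire T1 -> [3 7 2 2]
4. fire T2 -> [3 7 0 3]
5. fire T1 -> [3 7 0 3]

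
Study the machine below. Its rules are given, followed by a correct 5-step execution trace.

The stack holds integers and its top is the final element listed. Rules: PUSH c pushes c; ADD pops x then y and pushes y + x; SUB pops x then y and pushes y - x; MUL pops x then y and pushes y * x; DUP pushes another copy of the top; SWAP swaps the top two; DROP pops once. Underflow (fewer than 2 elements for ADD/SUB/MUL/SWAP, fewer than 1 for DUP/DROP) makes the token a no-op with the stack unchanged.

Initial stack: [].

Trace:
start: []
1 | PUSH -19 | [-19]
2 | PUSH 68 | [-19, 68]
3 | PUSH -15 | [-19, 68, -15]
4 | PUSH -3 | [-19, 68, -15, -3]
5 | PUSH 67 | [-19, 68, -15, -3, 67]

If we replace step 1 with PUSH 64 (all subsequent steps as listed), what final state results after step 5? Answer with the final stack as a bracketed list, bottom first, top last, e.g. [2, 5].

[64, 68, -15, -3, 67]

(re-executing from step 1 with the substitution; state before step 1: [])
1 | PUSH 64 | [64]
2 | PUSH 68 | [64, 68]
3 | PUSH -15 | [64, 68, -15]
4 | PUSH -3 | [64, 68, -15, -3]
5 | PUSH 67 | [64, 68, -15, -3, 67]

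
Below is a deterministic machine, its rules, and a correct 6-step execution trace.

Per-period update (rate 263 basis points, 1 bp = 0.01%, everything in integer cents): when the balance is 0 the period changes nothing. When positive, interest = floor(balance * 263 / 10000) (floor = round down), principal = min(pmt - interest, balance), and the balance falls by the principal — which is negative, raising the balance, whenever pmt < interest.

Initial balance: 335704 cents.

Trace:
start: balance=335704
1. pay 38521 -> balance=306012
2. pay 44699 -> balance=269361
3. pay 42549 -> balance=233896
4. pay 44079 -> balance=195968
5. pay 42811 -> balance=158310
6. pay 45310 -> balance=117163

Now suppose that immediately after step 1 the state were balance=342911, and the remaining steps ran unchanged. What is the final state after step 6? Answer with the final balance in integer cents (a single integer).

state after step 1 := balance=342911
2. pay 44699 -> balance=307230
3. pay 42549 -> balance=272761
4. pay 44079 -> balance=235855
5. pay 42811 -> balance=199246
6. pay 45310 -> balance=159176

159176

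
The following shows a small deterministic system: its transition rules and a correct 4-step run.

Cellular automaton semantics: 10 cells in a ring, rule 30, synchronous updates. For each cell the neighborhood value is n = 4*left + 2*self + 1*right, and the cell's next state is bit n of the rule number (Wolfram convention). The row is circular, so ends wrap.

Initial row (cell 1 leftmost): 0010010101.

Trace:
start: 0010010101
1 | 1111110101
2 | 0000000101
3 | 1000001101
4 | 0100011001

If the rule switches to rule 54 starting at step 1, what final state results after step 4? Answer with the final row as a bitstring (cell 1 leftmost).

(re-executing steps 1..4 under rule 54; state before step 1: 0010010101)
1 | 1111111111
2 | 0000000000
3 | 0000000000
4 | 0000000000

0000000000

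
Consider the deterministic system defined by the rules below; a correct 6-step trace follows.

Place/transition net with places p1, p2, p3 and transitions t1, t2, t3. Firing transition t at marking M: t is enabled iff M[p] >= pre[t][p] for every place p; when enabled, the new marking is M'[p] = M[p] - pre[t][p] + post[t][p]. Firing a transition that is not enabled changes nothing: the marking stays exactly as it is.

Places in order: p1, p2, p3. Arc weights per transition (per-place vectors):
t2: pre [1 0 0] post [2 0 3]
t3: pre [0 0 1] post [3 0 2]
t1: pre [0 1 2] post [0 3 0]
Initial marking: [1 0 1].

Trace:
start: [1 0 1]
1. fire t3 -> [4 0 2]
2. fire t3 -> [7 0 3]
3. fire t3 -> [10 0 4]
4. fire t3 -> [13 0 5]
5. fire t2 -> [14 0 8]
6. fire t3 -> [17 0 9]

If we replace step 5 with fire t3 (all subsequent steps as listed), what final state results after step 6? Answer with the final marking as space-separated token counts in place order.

(re-executing from step 5 with the substitution; state before step 5: [13 0 5])
5. fire t3 -> [16 0 6]
6. fire t3 -> [19 0 7]

19 0 7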